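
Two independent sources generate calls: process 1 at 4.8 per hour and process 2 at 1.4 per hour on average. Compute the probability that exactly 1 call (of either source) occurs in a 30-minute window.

0.1397

Independent Poisson processes superpose: combined rate λ = 4.8 + 1.4 = 6.2 per hour.
Over the interval, μ = 6.2 × 0.5 = 3.1 (a 30-minute window = 0.5 hours).
P(N = 1) = e^(−3.1) · 3.1^1/1! ≈ 0.1397.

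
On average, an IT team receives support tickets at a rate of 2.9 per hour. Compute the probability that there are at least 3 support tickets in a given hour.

0.5540

With mean μ = 2.9 per hour,
P(N ≥ 3) = 1 − P(N ≤ 2) = 1 − Σ_{j=0}^{2} e^(−μ) μ^j/j! ≈ 0.5540.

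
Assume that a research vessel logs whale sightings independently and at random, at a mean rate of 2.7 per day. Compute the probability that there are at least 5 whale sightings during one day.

0.1371

With mean μ = 2.7 per day,
P(N ≥ 5) = 1 − P(N ≤ 4) = 1 − Σ_{j=0}^{4} e^(−μ) μ^j/j! ≈ 0.1371.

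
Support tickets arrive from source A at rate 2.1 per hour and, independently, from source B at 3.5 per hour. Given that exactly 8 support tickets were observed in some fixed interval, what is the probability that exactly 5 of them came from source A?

0.1014

Given the total, each event is independently from source A with probability p = λ_A/(λ_A+λ_B) = 2.1/5.6 = 0.3750.
So K ~ Binomial(8, 2.1/5.6): P(K = 5) = C(8,5) · (2.1/5.6)^5 · (3.5/5.6)^3 ≈ 0.1014.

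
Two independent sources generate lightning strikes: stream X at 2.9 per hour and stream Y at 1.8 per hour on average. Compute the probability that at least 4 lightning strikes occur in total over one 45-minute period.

0.4688

Independent Poisson processes superpose: combined rate λ = 2.9 + 1.8 = 4.7 per hour.
Over the interval, μ = 4.7 × 0.75 = 3.525 (a 45-minute period = 0.75 hours).
P(N ≥ 4) = 1 − P(N ≤ 3) ≈ 0.4688.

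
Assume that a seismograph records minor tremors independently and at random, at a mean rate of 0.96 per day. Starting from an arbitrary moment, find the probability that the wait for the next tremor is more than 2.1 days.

0.1332

The wait for the next event is exponential with rate λ = 0.96 per day.
P(T > 2.1) = e^(−λt) = e^(−0.96 × 2.1) = e^(−2.016) ≈ 0.1332.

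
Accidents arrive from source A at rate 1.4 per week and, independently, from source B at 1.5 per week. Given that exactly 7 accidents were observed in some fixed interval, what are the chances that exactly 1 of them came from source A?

Given the total, each event is independently from source A with probability p = λ_A/(λ_A+λ_B) = 1.4/2.9 ≈ 0.4828.
So K ~ Binomial(7, 1.4/2.9): P(K = 1) = C(7,1) · (1.4/2.9)^1 · (1.5/2.9)^6 ≈ 0.0647.

0.0647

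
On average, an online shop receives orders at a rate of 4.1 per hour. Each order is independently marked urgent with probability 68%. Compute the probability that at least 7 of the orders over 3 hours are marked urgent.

0.7290

Thinning: the orders that are marked urgent themselves form a Poisson process with rate 0.68 × 4.1 = 2.788 per hour.
Over the interval, μ = 2.788 × 3 = 8.364 (3 hours).
P(N ≥ 7) = 1 − P(N ≤ 6) ≈ 0.7290.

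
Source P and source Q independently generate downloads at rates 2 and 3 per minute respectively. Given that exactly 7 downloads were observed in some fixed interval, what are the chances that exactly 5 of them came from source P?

Given the total, each event is independently from source P with probability p = λ_P/(λ_P+λ_Q) = 2/5 = 0.4000.
So K ~ Binomial(7, 2/5): P(K = 5) = C(7,5) · (2/5)^5 · (3/5)^2 ≈ 0.0774.

0.0774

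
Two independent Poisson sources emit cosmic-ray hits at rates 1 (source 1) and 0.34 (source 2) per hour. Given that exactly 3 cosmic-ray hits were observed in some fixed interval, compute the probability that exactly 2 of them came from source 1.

Given the total, each event is independently from source 1 with probability p = λ_1/(λ_1+λ_2) = 1/1.34 ≈ 0.7463.
So K ~ Binomial(3, 1/1.34): P(K = 2) = C(3,2) · (1/1.34)^2 · (0.34/1.34)^1 ≈ 0.4239.

0.4239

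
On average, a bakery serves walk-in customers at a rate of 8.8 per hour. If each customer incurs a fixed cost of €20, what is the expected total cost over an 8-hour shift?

€1408

E[N] = 8.8 × 8 = 70.4 (an 8-hour shift = 8 hours); E[cost] = 70.4 × €20 = €1408.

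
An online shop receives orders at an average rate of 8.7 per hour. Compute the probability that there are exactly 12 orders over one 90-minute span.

Over the interval, μ = 8.7 × 1.5 = 13.05 (a 90-minute span = 1.5 hours).
P(N = 12) = e^(−μ) μ^12/12! = e^(−13.05) · 13.05^12/479001600 ≈ 0.1095.

0.1095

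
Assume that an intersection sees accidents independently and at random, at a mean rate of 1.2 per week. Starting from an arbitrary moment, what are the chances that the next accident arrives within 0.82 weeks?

Inter-arrival times are exponential with rate λ = 1.2 per week.
P(T ≤ 0.82) = 1 − e^(−λt) = 1 − e^(−1.2 × 0.82) = 1 − e^(−0.984) ≈ 0.6262.

0.6262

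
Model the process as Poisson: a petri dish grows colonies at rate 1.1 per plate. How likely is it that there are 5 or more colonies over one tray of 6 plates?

Over the interval, μ = 1.1 × 6 = 6.6 (a tray of 6 plates = 6 plates).
P(N ≥ 5) = 1 − P(N ≤ 4) = 1 − Σ_{j=0}^{4} e^(−μ) μ^j/j! ≈ 0.7873.

0.7873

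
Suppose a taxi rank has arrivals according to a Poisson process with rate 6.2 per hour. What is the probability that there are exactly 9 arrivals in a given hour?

With mean μ = 6.2 per hour,
P(N = 9) = e^(−μ) μ^9/9! = e^(−6.2) · 6.2^9/362880 ≈ 0.0757.

0.0757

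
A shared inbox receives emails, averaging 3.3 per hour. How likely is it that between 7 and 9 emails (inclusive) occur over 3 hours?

0.3339

Over the interval, μ = 3.3 × 3 = 9.9 (3 hours).
P(7 ≤ N ≤ 9) = Σ_{j=7}^{9} e^(−9.9) · 9.9^j/j! ≈ 0.3339.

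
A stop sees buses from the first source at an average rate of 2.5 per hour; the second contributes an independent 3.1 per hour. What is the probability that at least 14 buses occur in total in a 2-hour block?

0.2376

Independent Poisson processes superpose: combined rate λ = 2.5 + 3.1 = 5.6 per hour.
Over the interval, μ = 5.6 × 2 = 11.2 (a 2-hour block = 2 hours).
P(N ≥ 14) = 1 − P(N ≤ 13) ≈ 0.2376.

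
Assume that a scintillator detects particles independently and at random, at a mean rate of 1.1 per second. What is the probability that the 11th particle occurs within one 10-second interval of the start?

0.5401

Over the interval, μ = 1.1 × 10 = 11 (a 10-second interval = 10 seconds).
The 11th arrival falls in the interval iff at least 11 events occur there: P(S_11 ≤ t) = P(N ≥ 11) = 1 − P(N ≤ 10) ≈ 0.5401.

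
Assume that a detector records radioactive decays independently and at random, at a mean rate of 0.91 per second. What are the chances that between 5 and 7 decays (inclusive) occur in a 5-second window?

Over the interval, μ = 0.91 × 5 = 4.55 (a 5-second window = 5 seconds).
P(5 ≤ N ≤ 7) = Σ_{j=5}^{7} e^(−4.55) · 4.55^j/j! ≈ 0.3866.

0.3866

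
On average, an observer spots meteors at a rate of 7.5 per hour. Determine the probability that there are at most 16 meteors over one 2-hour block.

0.6641

Over the interval, μ = 7.5 × 2 = 15 (a 2-hour block = 2 hours).
P(N ≤ 16) = Σ_{j=0}^{16} e^(−μ) μ^j/j! ≈ 0.6641.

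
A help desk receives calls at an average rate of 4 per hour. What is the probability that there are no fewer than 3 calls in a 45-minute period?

0.5768

Over the interval, μ = 4 × 0.75 = 3 (a 45-minute period = 0.75 hours).
P(N ≥ 3) = 1 − P(N ≤ 2) = 1 − Σ_{j=0}^{2} e^(−μ) μ^j/j! ≈ 0.5768.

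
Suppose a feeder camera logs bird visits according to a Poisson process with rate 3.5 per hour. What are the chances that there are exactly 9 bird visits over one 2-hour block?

0.1014

Over the interval, μ = 3.5 × 2 = 7 (a 2-hour block = 2 hours).
P(N = 9) = e^(−μ) μ^9/9! = e^(−7) · 7^9/362880 ≈ 0.1014.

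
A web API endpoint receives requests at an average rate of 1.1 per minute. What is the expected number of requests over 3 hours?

E[N] = λt = 1.1 × 180 = 198 (3 hours = 180 minutes).

198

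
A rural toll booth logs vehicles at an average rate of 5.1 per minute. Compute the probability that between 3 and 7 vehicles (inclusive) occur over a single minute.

With mean μ = 5.1 per minute,
P(3 ≤ N ≤ 7) = Σ_{j=3}^{7} e^(−5.1) · 5.1^j/j! ≈ 0.7395.

0.7395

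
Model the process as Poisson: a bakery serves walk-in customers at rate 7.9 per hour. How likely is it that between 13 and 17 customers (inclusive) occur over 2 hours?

0.4712

Over the interval, μ = 7.9 × 2 = 15.8 (2 hours).
P(13 ≤ N ≤ 17) = Σ_{j=13}^{17} e^(−15.8) · 15.8^j/j! ≈ 0.4712.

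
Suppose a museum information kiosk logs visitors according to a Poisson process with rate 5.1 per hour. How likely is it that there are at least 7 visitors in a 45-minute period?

Over the interval, μ = 5.1 × 0.75 = 3.825 (a 45-minute period = 0.75 hours).
P(N ≥ 7) = 1 − P(N ≤ 6) = 1 − Σ_{j=0}^{6} e^(−μ) μ^j/j! ≈ 0.0932.

0.0932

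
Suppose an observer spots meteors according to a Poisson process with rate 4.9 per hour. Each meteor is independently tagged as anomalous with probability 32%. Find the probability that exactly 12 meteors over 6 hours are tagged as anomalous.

0.0824

Thinning: the meteors that are tagged as anomalous themselves form a Poisson process with rate 0.32 × 4.9 = 1.568 per hour.
Over the interval, μ = 1.568 × 6 = 9.408 (6 hours).
P(N = 12) = e^(−9.408) · 9.408^12/12! ≈ 0.0824.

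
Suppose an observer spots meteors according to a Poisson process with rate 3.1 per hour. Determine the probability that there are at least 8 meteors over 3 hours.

Over the interval, μ = 3.1 × 3 = 9.3 (3 hours).
P(N ≥ 8) = 1 − P(N ≤ 7) = 1 − Σ_{j=0}^{7} e^(−μ) μ^j/j! ≈ 0.7100.

0.7100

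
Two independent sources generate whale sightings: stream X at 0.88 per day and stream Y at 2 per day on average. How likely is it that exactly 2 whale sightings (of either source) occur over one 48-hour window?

Independent Poisson processes superpose: combined rate λ = 0.88 + 2 = 2.88 per day.
Over the interval, μ = 2.88 × 2 = 5.76 (a 48-hour window = 2 days).
P(N = 2) = e^(−5.76) · 5.76^2/2! ≈ 0.0523.

0.0523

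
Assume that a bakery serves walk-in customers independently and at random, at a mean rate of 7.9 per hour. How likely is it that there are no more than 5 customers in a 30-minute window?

0.7929

Over the interval, μ = 7.9 × 0.5 = 3.95 (a 30-minute window = 0.5 hours).
P(N ≤ 5) = Σ_{j=0}^{5} e^(−μ) μ^j/j! ≈ 0.7929.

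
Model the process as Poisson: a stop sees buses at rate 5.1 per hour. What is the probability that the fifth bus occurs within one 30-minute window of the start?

0.1156

Over the interval, μ = 5.1 × 0.5 = 2.55 (a 30-minute window = 0.5 hours).
The fifth arrival falls in the interval iff at least 5 events occur there: P(S_5 ≤ t) = P(N ≥ 5) = 1 − P(N ≤ 4) ≈ 0.1156.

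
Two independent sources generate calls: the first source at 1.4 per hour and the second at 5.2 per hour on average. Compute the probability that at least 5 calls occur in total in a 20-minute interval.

Independent Poisson processes superpose: combined rate λ = 1.4 + 5.2 = 6.6 per hour.
Over the interval, μ = 6.6 × 1/3 = 2.2 (a 20-minute interval = 1/3 hours).
P(N ≥ 5) = 1 − P(N ≤ 4) ≈ 0.0725.

0.0725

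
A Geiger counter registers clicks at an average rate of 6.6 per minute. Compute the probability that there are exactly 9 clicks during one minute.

With mean μ = 6.6 per minute,
P(N = 9) = e^(−μ) μ^9/9! = e^(−6.6) · 6.6^9/362880 ≈ 0.0891.

0.0891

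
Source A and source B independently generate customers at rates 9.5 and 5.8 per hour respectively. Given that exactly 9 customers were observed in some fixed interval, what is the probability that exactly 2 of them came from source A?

Given the total, each event is independently from source A with probability p = λ_A/(λ_A+λ_B) = 9.5/15.3 ≈ 0.6209.
So K ~ Binomial(9, 9.5/15.3): P(K = 2) = C(9,2) · (9.5/15.3)^2 · (5.8/15.3)^7 ≈ 0.0156.

0.0156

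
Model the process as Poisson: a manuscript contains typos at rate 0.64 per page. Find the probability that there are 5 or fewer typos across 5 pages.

Over the interval, μ = 0.64 × 5 = 3.2 (5 pages).
P(N ≤ 5) = Σ_{j=0}^{5} e^(−μ) μ^j/j! ≈ 0.8946.

0.8946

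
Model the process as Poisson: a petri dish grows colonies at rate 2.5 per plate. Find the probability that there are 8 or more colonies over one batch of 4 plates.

Over the interval, μ = 2.5 × 4 = 10 (a batch of 4 plates = 4 plates).
P(N ≥ 8) = 1 − P(N ≤ 7) = 1 − Σ_{j=0}^{7} e^(−μ) μ^j/j! ≈ 0.7798.

0.7798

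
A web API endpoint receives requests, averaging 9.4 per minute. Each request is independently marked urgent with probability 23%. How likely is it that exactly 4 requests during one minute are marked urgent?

Thinning: the requests that are marked urgent themselves form a Poisson process with rate 0.23 × 9.4 = 2.162 per minute.
So μ = 2.162.
P(N = 4) = e^(−2.162) · 2.162^4/4! ≈ 0.1048.

0.1048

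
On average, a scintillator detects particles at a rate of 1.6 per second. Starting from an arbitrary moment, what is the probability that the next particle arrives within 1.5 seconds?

0.9093

Inter-arrival times are exponential with rate λ = 1.6 per second.
P(T ≤ 1.5) = 1 − e^(−λt) = 1 − e^(−1.6 × 1.5) = 1 − e^(−2.4) ≈ 0.9093.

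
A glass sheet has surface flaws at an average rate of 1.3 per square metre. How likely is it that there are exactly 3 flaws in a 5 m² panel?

Over the interval, μ = 1.3 × 5 = 6.5 (a 5 m² panel = 5 square metres).
P(N = 3) = e^(−μ) μ^3/3! = e^(−6.5) · 6.5^3/6 ≈ 0.0688.

0.0688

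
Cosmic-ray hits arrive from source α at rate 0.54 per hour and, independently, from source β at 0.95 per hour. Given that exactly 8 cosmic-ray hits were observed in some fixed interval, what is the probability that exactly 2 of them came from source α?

Given the total, each event is independently from source α with probability p = λ_α/(λ_α+λ_β) = 0.54/1.49 ≈ 0.3624.
So K ~ Binomial(8, 0.54/1.49): P(K = 2) = C(8,2) · (0.54/1.49)^2 · (0.95/1.49)^6 ≈ 0.2471.

0.2471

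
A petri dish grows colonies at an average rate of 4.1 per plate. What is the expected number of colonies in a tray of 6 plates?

24.6

E[N] = λt = 4.1 × 6 = 24.6 (a tray of 6 plates = 6 plates).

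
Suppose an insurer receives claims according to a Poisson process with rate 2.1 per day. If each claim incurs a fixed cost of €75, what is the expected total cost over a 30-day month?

€4725

E[N] = 2.1 × 30 = 63 (a 30-day month = 30 days); E[cost] = 63 × €75 = €4725.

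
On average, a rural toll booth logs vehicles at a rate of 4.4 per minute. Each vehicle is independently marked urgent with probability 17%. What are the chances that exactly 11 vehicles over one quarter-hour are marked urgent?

Thinning: the vehicles that are marked urgent themselves form a Poisson process with rate 0.17 × 4.4 = 0.748 per minute.
Over the interval, μ = 0.748 × 15 = 11.22 (a quarter-hour = 15 minutes).
P(N = 11) = e^(−11.22) · 11.22^11/11! ≈ 0.1191.

0.1191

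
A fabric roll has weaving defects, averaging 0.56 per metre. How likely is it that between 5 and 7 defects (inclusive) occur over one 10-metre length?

Over the interval, μ = 0.56 × 10 = 5.6 (a 10-metre length = 10 metres).
P(5 ≤ N ≤ 7) = Σ_{j=5}^{7} e^(−5.6) · 5.6^j/j! ≈ 0.4548.

0.4548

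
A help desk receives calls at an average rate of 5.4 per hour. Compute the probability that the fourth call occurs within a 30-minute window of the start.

0.2859

Over the interval, μ = 5.4 × 0.5 = 2.7 (a 30-minute window = 0.5 hours).
The fourth arrival falls in the interval iff at least 4 events occur there: P(S_4 ≤ t) = P(N ≥ 4) = 1 − P(N ≤ 3) ≈ 0.2859.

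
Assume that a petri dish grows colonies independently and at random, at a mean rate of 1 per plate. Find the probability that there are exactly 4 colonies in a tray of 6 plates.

0.1339

Over the interval, μ = 1 × 6 = 6 (a tray of 6 plates = 6 plates).
P(N = 4) = e^(−μ) μ^4/4! = e^(−6) · 6^4/24 ≈ 0.1339.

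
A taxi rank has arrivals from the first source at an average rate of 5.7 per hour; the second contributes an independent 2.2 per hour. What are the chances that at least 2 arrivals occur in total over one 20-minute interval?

0.7390

Independent Poisson processes superpose: combined rate λ = 5.7 + 2.2 = 7.9 per hour.
Over the interval, μ = 7.9 × 1/3 ≈ 2.63333 (a 20-minute interval = 1/3 hours).
P(N ≥ 2) = 1 − P(N ≤ 1) ≈ 0.7390.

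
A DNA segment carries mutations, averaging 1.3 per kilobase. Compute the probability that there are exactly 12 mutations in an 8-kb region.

Over the interval, μ = 1.3 × 8 = 10.4 (an 8-kb region = 8 kilobases).
P(N = 12) = e^(−μ) μ^12/12! = e^(−10.4) · 10.4^12/479001600 ≈ 0.1017.

0.1017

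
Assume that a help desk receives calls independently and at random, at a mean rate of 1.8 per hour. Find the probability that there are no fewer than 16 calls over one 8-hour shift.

Over the interval, μ = 1.8 × 8 = 14.4 (an 8-hour shift = 8 hours).
P(N ≥ 16) = 1 − P(N ≤ 15) = 1 − Σ_{j=0}^{15} e^(−μ) μ^j/j! ≈ 0.3707.

0.3707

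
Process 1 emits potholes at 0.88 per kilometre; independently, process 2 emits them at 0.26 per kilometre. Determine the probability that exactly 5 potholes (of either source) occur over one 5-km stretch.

0.1678

Independent Poisson processes superpose: combined rate λ = 0.88 + 0.26 = 1.14 per kilometre.
Over the interval, μ = 1.14 × 5 = 5.7 (a 5-km stretch = 5 kilometres).
P(N = 5) = e^(−5.7) · 5.7^5/5! ≈ 0.1678.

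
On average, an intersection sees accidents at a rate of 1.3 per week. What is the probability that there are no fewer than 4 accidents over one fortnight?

0.2640

Over the interval, μ = 1.3 × 2 = 2.6 (a fortnight = 2 weeks).
P(N ≥ 4) = 1 − P(N ≤ 3) = 1 − Σ_{j=0}^{3} e^(−μ) μ^j/j! ≈ 0.2640.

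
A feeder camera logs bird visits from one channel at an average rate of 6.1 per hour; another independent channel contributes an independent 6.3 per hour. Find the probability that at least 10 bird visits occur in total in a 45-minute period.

0.4521

Independent Poisson processes superpose: combined rate λ = 6.1 + 6.3 = 12.4 per hour.
Over the interval, μ = 12.4 × 0.75 = 9.3 (a 45-minute period = 0.75 hours).
P(N ≥ 10) = 1 − P(N ≤ 9) ≈ 0.4521.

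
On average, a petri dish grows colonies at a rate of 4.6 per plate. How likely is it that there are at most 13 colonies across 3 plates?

0.4858

Over the interval, μ = 4.6 × 3 = 13.8 (3 plates).
P(N ≤ 13) = Σ_{j=0}^{13} e^(−μ) μ^j/j! ≈ 0.4858.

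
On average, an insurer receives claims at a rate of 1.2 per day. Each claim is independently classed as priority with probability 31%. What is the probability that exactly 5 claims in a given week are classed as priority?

0.0738

Thinning: the claims that are classed as priority themselves form a Poisson process with rate 0.31 × 1.2 = 0.372 per day.
Over the interval, μ = 0.372 × 7 = 2.604 (a week = 7 days).
P(N = 5) = e^(−2.604) · 2.604^5/5! ≈ 0.0738.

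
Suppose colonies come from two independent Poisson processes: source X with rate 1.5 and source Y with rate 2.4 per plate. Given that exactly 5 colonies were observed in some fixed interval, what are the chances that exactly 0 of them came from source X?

Given the total, each event is independently from source X with probability p = λ_X/(λ_X+λ_Y) = 1.5/3.9 ≈ 0.3846.
So K ~ Binomial(5, 1.5/3.9): P(K = 0) = C(5,0) · (1.5/3.9)^0 · (2.4/3.9)^5 ≈ 0.0883.

0.0883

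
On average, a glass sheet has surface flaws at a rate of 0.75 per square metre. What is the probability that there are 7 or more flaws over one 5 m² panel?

Over the interval, μ = 0.75 × 5 = 3.75 (a 5 m² panel = 5 square metres).
P(N ≥ 7) = 1 − P(N ≤ 6) = 1 − Σ_{j=0}^{6} e^(−μ) μ^j/j! ≈ 0.0863.

0.0863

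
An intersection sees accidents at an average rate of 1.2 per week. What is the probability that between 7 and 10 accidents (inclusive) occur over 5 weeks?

0.3511

Over the interval, μ = 1.2 × 5 = 6 (5 weeks).
P(7 ≤ N ≤ 10) = Σ_{j=7}^{10} e^(−6) · 6^j/j! ≈ 0.3511.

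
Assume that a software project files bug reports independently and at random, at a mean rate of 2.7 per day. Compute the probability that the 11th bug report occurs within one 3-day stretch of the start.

Over the interval, μ = 2.7 × 3 = 8.1 (a 3-day stretch = 3 days).
The 11th arrival falls in the interval iff at least 11 events occur there: P(S_11 ≤ t) = P(N ≥ 11) = 1 − P(N ≤ 10) ≈ 0.1942.

0.1942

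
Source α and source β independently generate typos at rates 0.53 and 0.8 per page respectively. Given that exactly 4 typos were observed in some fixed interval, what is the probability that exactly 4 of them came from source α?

0.0252

Given the total, each event is independently from source α with probability p = λ_α/(λ_α+λ_β) = 0.53/1.33 ≈ 0.3985.
So K ~ Binomial(4, 0.53/1.33): P(K = 4) = C(4,4) · (0.53/1.33)^4 · (0.8/1.33)^0 ≈ 0.0252.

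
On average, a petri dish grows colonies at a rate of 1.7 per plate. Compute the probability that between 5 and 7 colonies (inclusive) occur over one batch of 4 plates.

0.4365

Over the interval, μ = 1.7 × 4 = 6.8 (a batch of 4 plates = 4 plates).
P(5 ≤ N ≤ 7) = Σ_{j=5}^{7} e^(−6.8) · 6.8^j/j! ≈ 0.4365.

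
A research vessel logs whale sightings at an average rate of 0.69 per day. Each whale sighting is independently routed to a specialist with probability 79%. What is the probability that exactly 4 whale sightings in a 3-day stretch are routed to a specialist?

0.0581

Thinning: the whale sightings that are routed to a specialist themselves form a Poisson process with rate 0.79 × 0.69 = 0.5451 per day.
Over the interval, μ = 0.5451 × 3 = 1.6353 (a 3-day stretch = 3 days).
P(N = 4) = e^(−1.6353) · 1.6353^4/4! ≈ 0.0581.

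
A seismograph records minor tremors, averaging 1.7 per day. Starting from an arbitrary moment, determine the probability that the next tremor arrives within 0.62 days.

0.6515

Inter-arrival times are exponential with rate λ = 1.7 per day.
P(T ≤ 0.62) = 1 − e^(−λt) = 1 − e^(−1.7 × 0.62) = 1 − e^(−1.054) ≈ 0.6515.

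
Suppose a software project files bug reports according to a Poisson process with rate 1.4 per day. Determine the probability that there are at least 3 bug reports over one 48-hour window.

0.5305

Over the interval, μ = 1.4 × 2 = 2.8 (a 48-hour window = 2 days).
P(N ≥ 3) = 1 − P(N ≤ 2) = 1 − Σ_{j=0}^{2} e^(−μ) μ^j/j! ≈ 0.5305.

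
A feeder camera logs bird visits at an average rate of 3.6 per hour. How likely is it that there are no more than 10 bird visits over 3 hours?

Over the interval, μ = 3.6 × 3 = 10.8 (3 hours).
P(N ≤ 10) = Σ_{j=0}^{10} e^(−μ) μ^j/j! ≈ 0.4840.

0.4840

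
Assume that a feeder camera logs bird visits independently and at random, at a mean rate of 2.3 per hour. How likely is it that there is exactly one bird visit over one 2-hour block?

Over the interval, μ = 2.3 × 2 = 4.6 (a 2-hour block = 2 hours).
P(N = 1) = e^(−μ) μ^1/1! = e^(−4.6) · 4.6^1/1 ≈ 0.0462.

0.0462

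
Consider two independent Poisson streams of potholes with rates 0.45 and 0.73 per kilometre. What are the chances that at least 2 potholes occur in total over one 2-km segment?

0.6827

Independent Poisson processes superpose: combined rate λ = 0.45 + 0.73 = 1.18 per kilometre.
Over the interval, μ = 1.18 × 2 = 2.36 (a 2-km segment = 2 kilometres).
P(N ≥ 2) = 1 − P(N ≤ 1) ≈ 0.6827.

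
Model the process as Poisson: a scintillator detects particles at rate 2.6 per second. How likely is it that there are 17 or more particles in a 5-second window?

0.1645

Over the interval, μ = 2.6 × 5 = 13 (a 5-second window = 5 seconds).
P(N ≥ 17) = 1 − P(N ≤ 16) = 1 − Σ_{j=0}^{16} e^(−μ) μ^j/j! ≈ 0.1645.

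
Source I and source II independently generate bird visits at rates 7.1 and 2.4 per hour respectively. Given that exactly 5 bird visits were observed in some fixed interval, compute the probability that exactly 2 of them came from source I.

Given the total, each event is independently from source I with probability p = λ_I/(λ_I+λ_II) = 7.1/9.5 ≈ 0.7474.
So K ~ Binomial(5, 7.1/9.5): P(K = 2) = C(5,2) · (7.1/9.5)^2 · (2.4/9.5)^3 ≈ 0.0901.

0.0901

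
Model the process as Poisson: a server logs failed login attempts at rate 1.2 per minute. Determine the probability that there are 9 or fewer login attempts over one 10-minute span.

Over the interval, μ = 1.2 × 10 = 12 (a 10-minute span = 10 minutes).
P(N ≤ 9) = Σ_{j=0}^{9} e^(−μ) μ^j/j! ≈ 0.2424.

0.2424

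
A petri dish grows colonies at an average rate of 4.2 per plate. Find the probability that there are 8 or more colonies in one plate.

0.0639

With mean μ = 4.2 per plate,
P(N ≥ 8) = 1 − P(N ≤ 7) = 1 − Σ_{j=0}^{7} e^(−μ) μ^j/j! ≈ 0.0639.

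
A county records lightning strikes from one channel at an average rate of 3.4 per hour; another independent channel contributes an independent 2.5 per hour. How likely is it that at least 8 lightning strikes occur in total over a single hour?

Independent Poisson processes superpose: combined rate λ = 3.4 + 2.5 = 5.9 per hour.
So μ = 5.9.
P(N ≥ 8) = 1 − P(N ≤ 7) ≈ 0.2424.

0.2424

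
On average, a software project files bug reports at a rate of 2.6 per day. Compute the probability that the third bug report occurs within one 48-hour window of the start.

Over the interval, μ = 2.6 × 2 = 5.2 (a 48-hour window = 2 days).
The third arrival falls in the interval iff at least 3 events occur there: P(S_3 ≤ t) = P(N ≥ 3) = 1 − P(N ≤ 2) ≈ 0.8912.

0.8912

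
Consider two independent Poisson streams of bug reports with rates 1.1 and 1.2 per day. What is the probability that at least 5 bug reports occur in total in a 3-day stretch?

Independent Poisson processes superpose: combined rate λ = 1.1 + 1.2 = 2.3 per day.
Over the interval, μ = 2.3 × 3 = 6.9 (a 3-day stretch = 3 days).
P(N ≥ 5) = 1 − P(N ≤ 4) ≈ 0.8177.

0.8177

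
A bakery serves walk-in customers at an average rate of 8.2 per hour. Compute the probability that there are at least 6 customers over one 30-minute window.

0.2307

Over the interval, μ = 8.2 × 0.5 = 4.1 (a 30-minute window = 0.5 hours).
P(N ≥ 6) = 1 − P(N ≤ 5) = 1 − Σ_{j=0}^{5} e^(−μ) μ^j/j! ≈ 0.2307.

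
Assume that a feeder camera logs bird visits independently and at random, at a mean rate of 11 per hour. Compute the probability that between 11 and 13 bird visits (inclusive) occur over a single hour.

With mean μ = 11 per hour,
P(11 ≤ N ≤ 13) = Σ_{j=11}^{13} e^(−11) · 11^j/j! ≈ 0.3214.

0.3214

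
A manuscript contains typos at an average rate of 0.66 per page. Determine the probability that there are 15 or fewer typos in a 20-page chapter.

0.7456

Over the interval, μ = 0.66 × 20 = 13.2 (a 20-page chapter = 20 pages).
P(N ≤ 15) = Σ_{j=0}^{15} e^(−μ) μ^j/j! ≈ 0.7456.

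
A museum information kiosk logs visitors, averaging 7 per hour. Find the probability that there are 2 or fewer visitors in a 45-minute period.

0.1051

Over the interval, μ = 7 × 0.75 = 5.25 (a 45-minute period = 0.75 hours).
P(N ≤ 2) = Σ_{j=0}^{2} e^(−μ) μ^j/j! ≈ 0.1051.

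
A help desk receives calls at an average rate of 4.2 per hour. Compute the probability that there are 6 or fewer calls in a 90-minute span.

0.5582

Over the interval, μ = 4.2 × 1.5 = 6.3 (a 90-minute span = 1.5 hours).
P(N ≤ 6) = Σ_{j=0}^{6} e^(−μ) μ^j/j! ≈ 0.5582.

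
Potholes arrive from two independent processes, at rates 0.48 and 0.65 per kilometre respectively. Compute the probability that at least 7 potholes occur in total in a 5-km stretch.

Independent Poisson processes superpose: combined rate λ = 0.48 + 0.65 = 1.13 per kilometre.
Over the interval, μ = 1.13 × 5 = 5.65 (a 5-km stretch = 5 kilometres).
P(N ≥ 7) = 1 − P(N ≤ 6) ≈ 0.3377.

0.3377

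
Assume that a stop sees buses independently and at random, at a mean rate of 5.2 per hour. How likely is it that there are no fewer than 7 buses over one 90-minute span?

0.6616

Over the interval, μ = 5.2 × 1.5 = 7.8 (a 90-minute span = 1.5 hours).
P(N ≥ 7) = 1 − P(N ≤ 6) = 1 − Σ_{j=0}^{6} e^(−μ) μ^j/j! ≈ 0.6616.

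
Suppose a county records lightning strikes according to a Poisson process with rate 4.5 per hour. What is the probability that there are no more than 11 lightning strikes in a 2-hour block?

0.8030

Over the interval, μ = 4.5 × 2 = 9 (a 2-hour block = 2 hours).
P(N ≤ 11) = Σ_{j=0}^{11} e^(−μ) μ^j/j! ≈ 0.8030.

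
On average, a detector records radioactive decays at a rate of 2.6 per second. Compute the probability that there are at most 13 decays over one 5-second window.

Over the interval, μ = 2.6 × 5 = 13 (a 5-second window = 5 seconds).
P(N ≤ 13) = Σ_{j=0}^{13} e^(−μ) μ^j/j! ≈ 0.5730.

0.5730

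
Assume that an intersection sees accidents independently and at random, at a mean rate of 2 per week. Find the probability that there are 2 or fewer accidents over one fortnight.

Over the interval, μ = 2 × 2 = 4 (a fortnight = 2 weeks).
P(N ≤ 2) = Σ_{j=0}^{2} e^(−μ) μ^j/j! ≈ 0.2381.

0.2381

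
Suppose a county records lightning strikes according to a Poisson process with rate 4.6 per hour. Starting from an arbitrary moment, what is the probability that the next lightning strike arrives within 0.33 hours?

0.7809

Inter-arrival times are exponential with rate λ = 4.6 per hour.
P(T ≤ 0.33) = 1 − e^(−λt) = 1 − e^(−4.6 × 0.33) = 1 − e^(−1.518) ≈ 0.7809.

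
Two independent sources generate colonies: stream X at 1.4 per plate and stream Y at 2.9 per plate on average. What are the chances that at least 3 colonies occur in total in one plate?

Independent Poisson processes superpose: combined rate λ = 1.4 + 2.9 = 4.3 per plate.
So μ = 4.3.
P(N ≥ 3) = 1 − P(N ≤ 2) ≈ 0.8026.

0.8026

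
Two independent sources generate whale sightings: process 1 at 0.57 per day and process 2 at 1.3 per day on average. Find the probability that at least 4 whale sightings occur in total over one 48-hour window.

0.5142

Independent Poisson processes superpose: combined rate λ = 0.57 + 1.3 = 1.87 per day.
Over the interval, μ = 1.87 × 2 = 3.74 (a 48-hour window = 2 days).
P(N ≥ 4) = 1 − P(N ≤ 3) ≈ 0.5142.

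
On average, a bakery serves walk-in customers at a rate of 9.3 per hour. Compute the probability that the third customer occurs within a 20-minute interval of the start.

0.5988

Over the interval, μ = 9.3 × 1/3 = 3.1 (a 20-minute interval = 1/3 hours).
The third arrival falls in the interval iff at least 3 events occur there: P(S_3 ≤ t) = P(N ≥ 3) = 1 − P(N ≤ 2) ≈ 0.5988.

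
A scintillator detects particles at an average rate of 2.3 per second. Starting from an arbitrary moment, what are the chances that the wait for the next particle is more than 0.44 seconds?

0.3635

The wait for the next event is exponential with rate λ = 2.3 per second.
P(T > 0.44) = e^(−λt) = e^(−2.3 × 0.44) = e^(−1.012) ≈ 0.3635.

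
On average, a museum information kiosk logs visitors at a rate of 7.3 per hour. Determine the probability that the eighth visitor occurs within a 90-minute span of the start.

Over the interval, μ = 7.3 × 1.5 = 10.95 (a 90-minute span = 1.5 hours).
The eighth arrival falls in the interval iff at least 8 events occur there: P(S_8 ≤ t) = P(N ≥ 8) = 1 − P(N ≤ 7) ≈ 0.8536.

0.8536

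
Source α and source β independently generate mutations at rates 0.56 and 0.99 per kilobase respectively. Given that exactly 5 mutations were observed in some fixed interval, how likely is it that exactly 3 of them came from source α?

Given the total, each event is independently from source α with probability p = λ_α/(λ_α+λ_β) = 0.56/1.55 ≈ 0.3613.
So K ~ Binomial(5, 0.56/1.55): P(K = 3) = C(5,3) · (0.56/1.55)^3 · (0.99/1.55)^2 ≈ 0.1924.

0.1924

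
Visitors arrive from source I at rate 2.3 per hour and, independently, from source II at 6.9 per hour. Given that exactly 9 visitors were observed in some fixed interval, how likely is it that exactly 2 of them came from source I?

0.3003

Given the total, each event is independently from source I with probability p = λ_I/(λ_I+λ_II) = 2.3/9.2 = 0.2500.
So K ~ Binomial(9, 2.3/9.2): P(K = 2) = C(9,2) · (2.3/9.2)^2 · (6.9/9.2)^7 ≈ 0.3003.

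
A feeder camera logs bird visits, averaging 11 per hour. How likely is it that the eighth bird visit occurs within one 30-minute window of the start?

0.1905

Over the interval, μ = 11 × 0.5 = 5.5 (a 30-minute window = 0.5 hours).
The eighth arrival falls in the interval iff at least 8 events occur there: P(S_8 ≤ t) = P(N ≥ 8) = 1 − P(N ≤ 7) ≈ 0.1905.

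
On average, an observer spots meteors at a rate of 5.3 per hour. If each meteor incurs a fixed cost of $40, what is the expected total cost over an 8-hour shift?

$1696

E[N] = 5.3 × 8 = 42.4 (an 8-hour shift = 8 hours); E[cost] = 42.4 × $40 = $1696.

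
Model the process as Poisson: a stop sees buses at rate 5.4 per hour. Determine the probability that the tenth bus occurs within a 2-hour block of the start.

Over the interval, μ = 5.4 × 2 = 10.8 (a 2-hour block = 2 hours).
The tenth arrival falls in the interval iff at least 10 events occur there: P(S_10 ≤ t) = P(N ≥ 10) = 1 − P(N ≤ 9) ≈ 0.6374.

0.6374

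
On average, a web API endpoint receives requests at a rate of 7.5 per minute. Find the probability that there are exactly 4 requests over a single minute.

0.0729

With mean μ = 7.5 per minute,
P(N = 4) = e^(−μ) μ^4/4! = e^(−7.5) · 7.5^4/24 ≈ 0.0729.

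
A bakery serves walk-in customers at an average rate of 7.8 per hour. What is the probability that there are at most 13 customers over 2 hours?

Over the interval, μ = 7.8 × 2 = 15.6 (2 hours).
P(N ≤ 13) = Σ_{j=0}^{13} e^(−μ) μ^j/j! ≈ 0.3083.

0.3083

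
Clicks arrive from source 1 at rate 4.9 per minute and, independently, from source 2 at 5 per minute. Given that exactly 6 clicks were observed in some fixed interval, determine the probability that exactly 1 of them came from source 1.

0.0976

Given the total, each event is independently from source 1 with probability p = λ_1/(λ_1+λ_2) = 4.9/9.9 ≈ 0.4949.
So K ~ Binomial(6, 4.9/9.9): P(K = 1) = C(6,1) · (4.9/9.9)^1 · (5/9.9)^5 ≈ 0.0976.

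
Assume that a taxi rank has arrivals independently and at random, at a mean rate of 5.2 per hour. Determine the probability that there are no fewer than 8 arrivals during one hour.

0.1551

With mean μ = 5.2 per hour,
P(N ≥ 8) = 1 − P(N ≤ 7) = 1 − Σ_{j=0}^{7} e^(−μ) μ^j/j! ≈ 0.1551.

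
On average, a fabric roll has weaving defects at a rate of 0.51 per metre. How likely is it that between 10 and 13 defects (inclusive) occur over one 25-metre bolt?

Over the interval, μ = 0.51 × 25 = 12.75 (a 25-metre bolt = 25 metres).
P(10 ≤ N ≤ 13) = Σ_{j=10}^{13} e^(−12.75) · 12.75^j/j! ≈ 0.4175.

0.4175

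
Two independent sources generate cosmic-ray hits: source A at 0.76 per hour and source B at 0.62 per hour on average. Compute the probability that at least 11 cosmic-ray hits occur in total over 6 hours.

Independent Poisson processes superpose: combined rate λ = 0.76 + 0.62 = 1.38 per hour.
Over the interval, μ = 1.38 × 6 = 8.28 (6 hours).
P(N ≥ 11) = 1 − P(N ≤ 10) ≈ 0.2128.

0.2128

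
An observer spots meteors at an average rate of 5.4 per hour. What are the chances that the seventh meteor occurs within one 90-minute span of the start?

Over the interval, μ = 5.4 × 1.5 = 8.1 (a 90-minute span = 1.5 hours).
The seventh arrival falls in the interval iff at least 7 events occur there: P(S_7 ≤ t) = P(N ≥ 7) = 1 − P(N ≤ 6) ≈ 0.6987.

0.6987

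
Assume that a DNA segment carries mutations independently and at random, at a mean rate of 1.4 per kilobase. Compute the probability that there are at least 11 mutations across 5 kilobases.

0.0985

Over the interval, μ = 1.4 × 5 = 7 (5 kilobases).
P(N ≥ 11) = 1 − P(N ≤ 10) = 1 − Σ_{j=0}^{10} e^(−μ) μ^j/j! ≈ 0.0985.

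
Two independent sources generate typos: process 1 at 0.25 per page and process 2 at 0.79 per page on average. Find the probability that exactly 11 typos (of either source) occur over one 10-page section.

Independent Poisson processes superpose: combined rate λ = 0.25 + 0.79 = 1.04 per page.
Over the interval, μ = 1.04 × 10 = 10.4 (a 10-page section = 10 pages).
P(N = 11) = e^(−10.4) · 10.4^11/11! ≈ 0.1174.

0.1174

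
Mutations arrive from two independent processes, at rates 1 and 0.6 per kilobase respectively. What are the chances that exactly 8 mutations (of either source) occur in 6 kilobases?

0.1212

Independent Poisson processes superpose: combined rate λ = 1 + 0.6 = 1.6 per kilobase.
Over the interval, μ = 1.6 × 6 = 9.6 (6 kilobases).
P(N = 8) = e^(−9.6) · 9.6^8/8! ≈ 0.1212.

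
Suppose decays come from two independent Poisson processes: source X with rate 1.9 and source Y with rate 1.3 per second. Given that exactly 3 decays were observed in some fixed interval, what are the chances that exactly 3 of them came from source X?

0.2093

Given the total, each event is independently from source X with probability p = λ_X/(λ_X+λ_Y) = 1.9/3.2 ≈ 0.5937.
So K ~ Binomial(3, 1.9/3.2): P(K = 3) = C(3,3) · (1.9/3.2)^3 · (1.3/3.2)^0 ≈ 0.2093.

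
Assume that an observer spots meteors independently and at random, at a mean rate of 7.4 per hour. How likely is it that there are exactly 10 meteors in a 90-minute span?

Over the interval, μ = 7.4 × 1.5 = 11.1 (a 90-minute span = 1.5 hours).
P(N = 10) = e^(−μ) μ^10/10! = e^(−11.1) · 11.1^10/3628800 ≈ 0.1182.

0.1182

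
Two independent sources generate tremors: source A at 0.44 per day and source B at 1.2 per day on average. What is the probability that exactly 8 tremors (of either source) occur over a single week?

Independent Poisson processes superpose: combined rate λ = 0.44 + 1.2 = 1.64 per day.
Over the interval, μ = 1.64 × 7 = 11.48 (a week = 7 days).
P(N = 8) = e^(−11.48) · 11.48^8/8! ≈ 0.0773.

0.0773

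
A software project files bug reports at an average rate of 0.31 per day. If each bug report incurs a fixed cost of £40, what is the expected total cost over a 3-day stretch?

E[N] = 0.31 × 3 = 0.93 (a 3-day stretch = 3 days); E[cost] = 0.93 × £40 = £37.2.

£37.2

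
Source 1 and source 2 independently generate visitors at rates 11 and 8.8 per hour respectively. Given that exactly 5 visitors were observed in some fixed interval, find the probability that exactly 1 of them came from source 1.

Given the total, each event is independently from source 1 with probability p = λ_1/(λ_1+λ_2) = 11/19.8 ≈ 0.5556.
So K ~ Binomial(5, 11/19.8): P(K = 1) = C(5,1) · (11/19.8)^1 · (8.8/19.8)^4 ≈ 0.1084.

0.1084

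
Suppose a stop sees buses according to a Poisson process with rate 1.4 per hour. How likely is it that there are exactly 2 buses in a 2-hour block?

Over the interval, μ = 1.4 × 2 = 2.8 (a 2-hour block = 2 hours).
P(N = 2) = e^(−μ) μ^2/2! = e^(−2.8) · 2.8^2/2 ≈ 0.2384.

0.2384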